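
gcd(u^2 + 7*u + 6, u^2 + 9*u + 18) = u + 6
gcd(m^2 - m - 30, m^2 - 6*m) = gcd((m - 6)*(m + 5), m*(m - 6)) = m - 6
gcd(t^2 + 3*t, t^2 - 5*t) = t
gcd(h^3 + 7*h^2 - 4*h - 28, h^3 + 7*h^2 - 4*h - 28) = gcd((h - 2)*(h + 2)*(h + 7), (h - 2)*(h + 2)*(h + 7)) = h^3 + 7*h^2 - 4*h - 28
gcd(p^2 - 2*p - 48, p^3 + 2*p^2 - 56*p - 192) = p^2 - 2*p - 48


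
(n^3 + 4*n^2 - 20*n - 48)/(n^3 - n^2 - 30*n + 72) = (n + 2)/(n - 3)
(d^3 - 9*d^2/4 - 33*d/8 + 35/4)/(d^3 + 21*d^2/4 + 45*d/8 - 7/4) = (8*d^2 - 34*d + 35)/(8*d^2 + 26*d - 7)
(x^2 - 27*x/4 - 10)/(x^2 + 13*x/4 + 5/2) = (x - 8)/(x + 2)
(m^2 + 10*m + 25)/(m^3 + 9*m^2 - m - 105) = (m + 5)/(m^2 + 4*m - 21)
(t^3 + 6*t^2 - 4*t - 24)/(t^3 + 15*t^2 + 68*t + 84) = (t - 2)/(t + 7)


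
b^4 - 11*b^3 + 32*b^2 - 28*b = b*(b - 7)*(b - 2)^2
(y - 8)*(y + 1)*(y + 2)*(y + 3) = y^4 - 2*y^3 - 37*y^2 - 82*y - 48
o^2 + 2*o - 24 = (o - 4)*(o + 6)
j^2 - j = j*(j - 1)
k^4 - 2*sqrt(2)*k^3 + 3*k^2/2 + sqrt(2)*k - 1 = (k - sqrt(2))^2*(k - sqrt(2)/2)*(k + sqrt(2)/2)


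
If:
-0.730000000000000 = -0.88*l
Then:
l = 0.83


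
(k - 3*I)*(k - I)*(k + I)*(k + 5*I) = k^4 + 2*I*k^3 + 16*k^2 + 2*I*k + 15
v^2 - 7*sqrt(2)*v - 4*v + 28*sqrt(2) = (v - 4)*(v - 7*sqrt(2))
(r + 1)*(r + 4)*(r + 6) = r^3 + 11*r^2 + 34*r + 24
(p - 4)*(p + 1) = p^2 - 3*p - 4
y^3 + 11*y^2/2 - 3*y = y*(y - 1/2)*(y + 6)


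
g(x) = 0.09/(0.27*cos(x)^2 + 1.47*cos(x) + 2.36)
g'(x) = 0.09*(0.54*sin(x)*cos(x) + 1.47*sin(x))/(0.27*cos(x)^2 + 1.47*cos(x) + 2.36)^2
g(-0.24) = 0.02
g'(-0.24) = -0.00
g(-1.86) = 0.05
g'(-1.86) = -0.03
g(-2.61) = 0.07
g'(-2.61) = -0.03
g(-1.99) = 0.05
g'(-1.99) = -0.03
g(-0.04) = 0.02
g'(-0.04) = -0.00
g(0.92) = 0.03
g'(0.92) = 0.01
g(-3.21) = 0.08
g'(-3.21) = 0.00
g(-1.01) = 0.03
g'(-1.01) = -0.01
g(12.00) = 0.02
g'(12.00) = -0.00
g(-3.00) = 0.08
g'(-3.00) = -0.00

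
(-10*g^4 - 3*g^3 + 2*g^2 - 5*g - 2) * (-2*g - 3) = 20*g^5 + 36*g^4 + 5*g^3 + 4*g^2 + 19*g + 6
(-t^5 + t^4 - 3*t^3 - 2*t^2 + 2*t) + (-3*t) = -t^5 + t^4 - 3*t^3 - 2*t^2 - t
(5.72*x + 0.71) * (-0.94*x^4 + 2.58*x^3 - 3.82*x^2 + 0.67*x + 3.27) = -5.3768*x^5 + 14.0902*x^4 - 20.0186*x^3 + 1.1202*x^2 + 19.1801*x + 2.3217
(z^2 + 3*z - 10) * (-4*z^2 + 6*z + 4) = -4*z^4 - 6*z^3 + 62*z^2 - 48*z - 40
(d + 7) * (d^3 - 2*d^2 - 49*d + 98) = d^4 + 5*d^3 - 63*d^2 - 245*d + 686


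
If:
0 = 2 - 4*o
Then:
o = 1/2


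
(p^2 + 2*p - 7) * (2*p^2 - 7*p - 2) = 2*p^4 - 3*p^3 - 30*p^2 + 45*p + 14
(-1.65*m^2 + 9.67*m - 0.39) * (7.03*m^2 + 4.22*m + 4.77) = -11.5995*m^4 + 61.0171*m^3 + 30.1952*m^2 + 44.4801*m - 1.8603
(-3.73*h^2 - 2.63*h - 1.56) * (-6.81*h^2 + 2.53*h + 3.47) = 25.4013*h^4 + 8.4734*h^3 - 8.9734*h^2 - 13.0729*h - 5.4132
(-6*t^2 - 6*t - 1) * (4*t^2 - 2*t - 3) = -24*t^4 - 12*t^3 + 26*t^2 + 20*t + 3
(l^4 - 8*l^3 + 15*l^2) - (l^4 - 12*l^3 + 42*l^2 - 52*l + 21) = 4*l^3 - 27*l^2 + 52*l - 21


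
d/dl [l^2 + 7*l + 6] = 2*l + 7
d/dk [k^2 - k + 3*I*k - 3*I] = 2*k - 1 + 3*I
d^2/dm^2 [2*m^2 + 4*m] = 4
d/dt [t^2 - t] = 2*t - 1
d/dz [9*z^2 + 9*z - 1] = 18*z + 9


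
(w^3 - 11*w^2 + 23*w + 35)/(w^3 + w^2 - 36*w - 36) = (w^2 - 12*w + 35)/(w^2 - 36)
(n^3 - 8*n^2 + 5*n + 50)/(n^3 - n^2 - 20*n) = (n^2 - 3*n - 10)/(n*(n + 4))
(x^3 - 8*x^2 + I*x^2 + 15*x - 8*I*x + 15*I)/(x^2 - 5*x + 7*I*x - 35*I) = (x^2 + x*(-3 + I) - 3*I)/(x + 7*I)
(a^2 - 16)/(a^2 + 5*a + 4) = (a - 4)/(a + 1)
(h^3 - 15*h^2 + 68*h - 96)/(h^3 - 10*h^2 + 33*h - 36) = (h - 8)/(h - 3)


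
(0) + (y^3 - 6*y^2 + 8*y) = y^3 - 6*y^2 + 8*y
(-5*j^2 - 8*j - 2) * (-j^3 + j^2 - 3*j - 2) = 5*j^5 + 3*j^4 + 9*j^3 + 32*j^2 + 22*j + 4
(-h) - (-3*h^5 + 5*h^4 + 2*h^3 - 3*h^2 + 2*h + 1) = 3*h^5 - 5*h^4 - 2*h^3 + 3*h^2 - 3*h - 1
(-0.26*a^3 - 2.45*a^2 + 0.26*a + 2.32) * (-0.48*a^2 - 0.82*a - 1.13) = 0.1248*a^5 + 1.3892*a^4 + 2.178*a^3 + 1.4417*a^2 - 2.1962*a - 2.6216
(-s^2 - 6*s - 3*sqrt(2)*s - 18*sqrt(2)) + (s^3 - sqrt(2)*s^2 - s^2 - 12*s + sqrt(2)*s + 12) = s^3 - 2*s^2 - sqrt(2)*s^2 - 18*s - 2*sqrt(2)*s - 18*sqrt(2) + 12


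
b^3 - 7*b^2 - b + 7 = (b - 7)*(b - 1)*(b + 1)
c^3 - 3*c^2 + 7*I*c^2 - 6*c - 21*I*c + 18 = (c - 3)*(c + I)*(c + 6*I)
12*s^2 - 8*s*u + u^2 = (-6*s + u)*(-2*s + u)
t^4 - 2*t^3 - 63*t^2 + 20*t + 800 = (t - 8)*(t - 4)*(t + 5)^2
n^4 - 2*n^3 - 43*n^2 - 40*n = n*(n - 8)*(n + 1)*(n + 5)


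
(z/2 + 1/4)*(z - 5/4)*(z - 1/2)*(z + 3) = z^4/2 + 7*z^3/8 - 2*z^2 - 7*z/32 + 15/32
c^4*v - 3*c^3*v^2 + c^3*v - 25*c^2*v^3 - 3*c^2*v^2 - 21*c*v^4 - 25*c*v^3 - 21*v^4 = (c - 7*v)*(c + v)*(c + 3*v)*(c*v + v)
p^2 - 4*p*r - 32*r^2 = (p - 8*r)*(p + 4*r)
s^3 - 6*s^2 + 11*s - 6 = (s - 3)*(s - 2)*(s - 1)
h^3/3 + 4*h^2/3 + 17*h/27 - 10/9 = (h/3 + 1)*(h - 2/3)*(h + 5/3)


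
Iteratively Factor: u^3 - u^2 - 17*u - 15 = (u - 5)*(u^2 + 4*u + 3) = (u - 5)*(u + 3)*(u + 1)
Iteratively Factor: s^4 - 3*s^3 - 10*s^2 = (s - 5)*(s^3 + 2*s^2) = (s - 5)*(s + 2)*(s^2) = s*(s - 5)*(s + 2)*(s)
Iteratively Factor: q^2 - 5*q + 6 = (q - 3)*(q - 2)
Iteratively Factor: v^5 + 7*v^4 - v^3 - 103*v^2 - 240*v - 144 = (v + 1)*(v^4 + 6*v^3 - 7*v^2 - 96*v - 144) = (v - 4)*(v + 1)*(v^3 + 10*v^2 + 33*v + 36) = (v - 4)*(v + 1)*(v + 3)*(v^2 + 7*v + 12) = (v - 4)*(v + 1)*(v + 3)^2*(v + 4)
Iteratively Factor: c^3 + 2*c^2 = (c)*(c^2 + 2*c) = c^2*(c + 2)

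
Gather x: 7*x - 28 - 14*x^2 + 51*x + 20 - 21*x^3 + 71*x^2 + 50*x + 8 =-21*x^3 + 57*x^2 + 108*x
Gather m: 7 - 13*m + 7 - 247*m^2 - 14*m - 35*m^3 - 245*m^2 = -35*m^3 - 492*m^2 - 27*m + 14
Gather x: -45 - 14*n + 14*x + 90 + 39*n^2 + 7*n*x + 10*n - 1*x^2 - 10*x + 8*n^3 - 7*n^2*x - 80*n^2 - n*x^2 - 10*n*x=8*n^3 - 41*n^2 - 4*n + x^2*(-n - 1) + x*(-7*n^2 - 3*n + 4) + 45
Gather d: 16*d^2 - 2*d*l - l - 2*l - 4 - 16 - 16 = 16*d^2 - 2*d*l - 3*l - 36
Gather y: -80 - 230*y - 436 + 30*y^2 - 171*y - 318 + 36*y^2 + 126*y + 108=66*y^2 - 275*y - 726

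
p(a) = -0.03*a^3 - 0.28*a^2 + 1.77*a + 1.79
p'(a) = -0.09*a^2 - 0.56*a + 1.77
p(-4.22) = -8.41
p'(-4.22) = 2.53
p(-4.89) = -10.05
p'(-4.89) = 2.36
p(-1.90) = -2.38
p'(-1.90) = 2.51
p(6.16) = -4.94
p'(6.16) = -5.09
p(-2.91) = -4.99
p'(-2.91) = 2.64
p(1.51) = 3.72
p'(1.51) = 0.72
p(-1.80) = -2.13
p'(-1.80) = 2.49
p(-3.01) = -5.26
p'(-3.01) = 2.64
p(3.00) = 3.77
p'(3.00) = -0.72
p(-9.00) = -14.95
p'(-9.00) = -0.48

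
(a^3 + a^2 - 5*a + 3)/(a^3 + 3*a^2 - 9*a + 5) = (a + 3)/(a + 5)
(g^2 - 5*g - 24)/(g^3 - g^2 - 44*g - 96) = 1/(g + 4)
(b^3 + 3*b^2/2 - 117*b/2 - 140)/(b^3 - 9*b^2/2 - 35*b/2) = (b^2 - b - 56)/(b*(b - 7))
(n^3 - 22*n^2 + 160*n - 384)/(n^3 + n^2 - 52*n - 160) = (n^2 - 14*n + 48)/(n^2 + 9*n + 20)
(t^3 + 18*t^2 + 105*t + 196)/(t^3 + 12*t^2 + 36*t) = (t^3 + 18*t^2 + 105*t + 196)/(t*(t^2 + 12*t + 36))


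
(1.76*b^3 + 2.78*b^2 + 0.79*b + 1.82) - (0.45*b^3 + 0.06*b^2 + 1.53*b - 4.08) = 1.31*b^3 + 2.72*b^2 - 0.74*b + 5.9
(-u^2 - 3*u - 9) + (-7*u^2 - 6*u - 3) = -8*u^2 - 9*u - 12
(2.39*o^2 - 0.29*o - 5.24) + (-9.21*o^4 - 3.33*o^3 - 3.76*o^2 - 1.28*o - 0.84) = -9.21*o^4 - 3.33*o^3 - 1.37*o^2 - 1.57*o - 6.08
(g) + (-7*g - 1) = -6*g - 1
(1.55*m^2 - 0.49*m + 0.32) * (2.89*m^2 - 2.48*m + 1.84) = 4.4795*m^4 - 5.2601*m^3 + 4.992*m^2 - 1.6952*m + 0.5888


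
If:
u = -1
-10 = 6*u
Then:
No Solution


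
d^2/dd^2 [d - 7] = 0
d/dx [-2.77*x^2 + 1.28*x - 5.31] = 1.28 - 5.54*x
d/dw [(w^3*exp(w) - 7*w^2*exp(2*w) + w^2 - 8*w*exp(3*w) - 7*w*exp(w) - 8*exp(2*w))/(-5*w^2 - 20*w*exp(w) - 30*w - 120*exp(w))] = ((w^2 + 4*w*exp(w) + 6*w + 24*exp(w))*(-w^3*exp(w) + 14*w^2*exp(2*w) - 3*w^2*exp(w) + 24*w*exp(3*w) + 14*w*exp(2*w) + 7*w*exp(w) - 2*w + 8*exp(3*w) + 16*exp(2*w) + 7*exp(w)) - 2*(2*w*exp(w) + w + 14*exp(w) + 3)*(-w^3*exp(w) + 7*w^2*exp(2*w) - w^2 + 8*w*exp(3*w) + 7*w*exp(w) + 8*exp(2*w)))/(5*(w^2 + 4*w*exp(w) + 6*w + 24*exp(w))^2)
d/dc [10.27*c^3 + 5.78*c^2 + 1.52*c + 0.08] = 30.81*c^2 + 11.56*c + 1.52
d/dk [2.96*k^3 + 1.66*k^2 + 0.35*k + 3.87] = 8.88*k^2 + 3.32*k + 0.35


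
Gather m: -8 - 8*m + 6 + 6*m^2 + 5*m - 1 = 6*m^2 - 3*m - 3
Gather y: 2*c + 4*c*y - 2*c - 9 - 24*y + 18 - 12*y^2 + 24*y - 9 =4*c*y - 12*y^2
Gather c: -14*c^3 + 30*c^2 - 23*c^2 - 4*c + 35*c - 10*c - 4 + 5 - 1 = -14*c^3 + 7*c^2 + 21*c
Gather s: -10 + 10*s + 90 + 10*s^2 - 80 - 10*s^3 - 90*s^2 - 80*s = -10*s^3 - 80*s^2 - 70*s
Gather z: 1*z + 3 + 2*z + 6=3*z + 9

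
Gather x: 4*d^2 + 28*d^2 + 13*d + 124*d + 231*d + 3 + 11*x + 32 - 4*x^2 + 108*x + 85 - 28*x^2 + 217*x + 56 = 32*d^2 + 368*d - 32*x^2 + 336*x + 176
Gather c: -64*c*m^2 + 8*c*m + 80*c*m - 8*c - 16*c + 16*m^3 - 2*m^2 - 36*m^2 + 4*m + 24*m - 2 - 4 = c*(-64*m^2 + 88*m - 24) + 16*m^3 - 38*m^2 + 28*m - 6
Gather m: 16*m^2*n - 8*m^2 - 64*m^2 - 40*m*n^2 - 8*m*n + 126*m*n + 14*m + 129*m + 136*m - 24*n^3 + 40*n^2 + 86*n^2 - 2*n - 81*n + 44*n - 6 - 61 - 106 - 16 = m^2*(16*n - 72) + m*(-40*n^2 + 118*n + 279) - 24*n^3 + 126*n^2 - 39*n - 189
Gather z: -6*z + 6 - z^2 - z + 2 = -z^2 - 7*z + 8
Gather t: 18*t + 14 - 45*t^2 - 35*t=-45*t^2 - 17*t + 14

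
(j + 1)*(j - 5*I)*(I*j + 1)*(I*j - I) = -j^4 + 6*I*j^3 + 6*j^2 - 6*I*j - 5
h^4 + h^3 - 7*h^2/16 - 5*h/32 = h*(h - 1/2)*(h + 1/4)*(h + 5/4)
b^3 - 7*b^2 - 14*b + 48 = (b - 8)*(b - 2)*(b + 3)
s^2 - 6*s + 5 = (s - 5)*(s - 1)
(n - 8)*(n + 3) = n^2 - 5*n - 24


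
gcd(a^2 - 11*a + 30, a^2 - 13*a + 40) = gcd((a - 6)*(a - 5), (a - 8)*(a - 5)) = a - 5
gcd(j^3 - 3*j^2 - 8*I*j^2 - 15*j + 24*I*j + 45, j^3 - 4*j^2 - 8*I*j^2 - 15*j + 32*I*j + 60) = j^2 - 8*I*j - 15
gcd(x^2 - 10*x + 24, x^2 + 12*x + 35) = 1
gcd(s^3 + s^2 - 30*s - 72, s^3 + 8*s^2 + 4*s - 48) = s + 4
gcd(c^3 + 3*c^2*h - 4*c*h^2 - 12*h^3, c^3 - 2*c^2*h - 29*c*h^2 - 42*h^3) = c^2 + 5*c*h + 6*h^2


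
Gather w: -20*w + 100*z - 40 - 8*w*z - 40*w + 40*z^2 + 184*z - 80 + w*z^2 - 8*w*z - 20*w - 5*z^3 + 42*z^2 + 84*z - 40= w*(z^2 - 16*z - 80) - 5*z^3 + 82*z^2 + 368*z - 160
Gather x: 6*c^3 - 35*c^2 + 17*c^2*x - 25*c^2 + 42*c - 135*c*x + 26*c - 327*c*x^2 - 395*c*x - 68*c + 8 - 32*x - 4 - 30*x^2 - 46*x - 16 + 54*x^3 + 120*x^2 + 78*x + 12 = 6*c^3 - 60*c^2 + 54*x^3 + x^2*(90 - 327*c) + x*(17*c^2 - 530*c)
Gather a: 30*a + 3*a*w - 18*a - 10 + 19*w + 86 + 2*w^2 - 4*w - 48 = a*(3*w + 12) + 2*w^2 + 15*w + 28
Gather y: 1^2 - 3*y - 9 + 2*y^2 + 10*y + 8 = 2*y^2 + 7*y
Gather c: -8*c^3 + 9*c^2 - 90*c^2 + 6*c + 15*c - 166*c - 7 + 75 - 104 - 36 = -8*c^3 - 81*c^2 - 145*c - 72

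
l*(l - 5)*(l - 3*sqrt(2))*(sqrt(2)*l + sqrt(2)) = sqrt(2)*l^4 - 6*l^3 - 4*sqrt(2)*l^3 - 5*sqrt(2)*l^2 + 24*l^2 + 30*l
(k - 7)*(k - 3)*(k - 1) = k^3 - 11*k^2 + 31*k - 21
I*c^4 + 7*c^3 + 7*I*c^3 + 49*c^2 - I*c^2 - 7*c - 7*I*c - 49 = (c - 1)*(c + 7)*(c - 7*I)*(I*c + I)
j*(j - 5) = j^2 - 5*j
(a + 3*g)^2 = a^2 + 6*a*g + 9*g^2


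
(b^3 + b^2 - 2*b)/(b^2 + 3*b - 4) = b*(b + 2)/(b + 4)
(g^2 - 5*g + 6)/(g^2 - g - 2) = (g - 3)/(g + 1)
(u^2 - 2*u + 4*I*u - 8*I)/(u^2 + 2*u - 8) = (u + 4*I)/(u + 4)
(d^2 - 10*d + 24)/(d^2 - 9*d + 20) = (d - 6)/(d - 5)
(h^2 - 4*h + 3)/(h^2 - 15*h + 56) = (h^2 - 4*h + 3)/(h^2 - 15*h + 56)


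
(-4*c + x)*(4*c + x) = -16*c^2 + x^2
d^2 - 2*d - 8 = (d - 4)*(d + 2)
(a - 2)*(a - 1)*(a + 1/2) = a^3 - 5*a^2/2 + a/2 + 1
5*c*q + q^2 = q*(5*c + q)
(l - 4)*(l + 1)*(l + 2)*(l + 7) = l^4 + 6*l^3 - 17*l^2 - 78*l - 56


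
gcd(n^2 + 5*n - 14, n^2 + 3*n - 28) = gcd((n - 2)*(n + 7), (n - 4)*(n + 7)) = n + 7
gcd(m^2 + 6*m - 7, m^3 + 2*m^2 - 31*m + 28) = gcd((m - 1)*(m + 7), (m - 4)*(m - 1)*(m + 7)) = m^2 + 6*m - 7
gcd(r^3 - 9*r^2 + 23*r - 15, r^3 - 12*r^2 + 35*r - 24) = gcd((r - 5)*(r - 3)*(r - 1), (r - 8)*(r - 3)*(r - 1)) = r^2 - 4*r + 3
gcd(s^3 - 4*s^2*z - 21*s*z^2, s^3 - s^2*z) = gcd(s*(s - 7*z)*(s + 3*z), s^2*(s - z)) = s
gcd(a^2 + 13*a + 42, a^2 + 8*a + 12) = a + 6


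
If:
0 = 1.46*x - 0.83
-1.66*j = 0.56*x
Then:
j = -0.19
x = 0.57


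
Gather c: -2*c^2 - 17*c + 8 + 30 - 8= -2*c^2 - 17*c + 30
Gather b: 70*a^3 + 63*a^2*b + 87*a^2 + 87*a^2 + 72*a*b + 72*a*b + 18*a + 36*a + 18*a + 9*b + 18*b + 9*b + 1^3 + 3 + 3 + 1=70*a^3 + 174*a^2 + 72*a + b*(63*a^2 + 144*a + 36) + 8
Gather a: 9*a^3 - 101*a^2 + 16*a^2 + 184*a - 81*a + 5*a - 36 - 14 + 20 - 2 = 9*a^3 - 85*a^2 + 108*a - 32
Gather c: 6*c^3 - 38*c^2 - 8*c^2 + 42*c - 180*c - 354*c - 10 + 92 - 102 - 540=6*c^3 - 46*c^2 - 492*c - 560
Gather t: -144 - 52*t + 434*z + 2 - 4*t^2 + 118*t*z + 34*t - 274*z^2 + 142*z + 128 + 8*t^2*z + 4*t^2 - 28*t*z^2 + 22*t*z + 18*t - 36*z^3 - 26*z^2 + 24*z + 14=8*t^2*z + t*(-28*z^2 + 140*z) - 36*z^3 - 300*z^2 + 600*z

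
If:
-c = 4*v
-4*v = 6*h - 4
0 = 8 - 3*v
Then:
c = -32/3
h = -10/9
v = 8/3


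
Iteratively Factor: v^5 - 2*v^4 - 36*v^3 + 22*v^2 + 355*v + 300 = (v + 1)*(v^4 - 3*v^3 - 33*v^2 + 55*v + 300) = (v + 1)*(v + 3)*(v^3 - 6*v^2 - 15*v + 100) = (v - 5)*(v + 1)*(v + 3)*(v^2 - v - 20) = (v - 5)*(v + 1)*(v + 3)*(v + 4)*(v - 5)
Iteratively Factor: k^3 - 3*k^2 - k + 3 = (k - 1)*(k^2 - 2*k - 3) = (k - 3)*(k - 1)*(k + 1)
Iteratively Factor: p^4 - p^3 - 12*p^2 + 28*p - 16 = (p - 2)*(p^3 + p^2 - 10*p + 8) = (p - 2)*(p + 4)*(p^2 - 3*p + 2) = (p - 2)^2*(p + 4)*(p - 1)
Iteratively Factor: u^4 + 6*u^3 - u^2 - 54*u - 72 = (u - 3)*(u^3 + 9*u^2 + 26*u + 24) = (u - 3)*(u + 2)*(u^2 + 7*u + 12) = (u - 3)*(u + 2)*(u + 4)*(u + 3)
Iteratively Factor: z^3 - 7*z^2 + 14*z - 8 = (z - 4)*(z^2 - 3*z + 2) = (z - 4)*(z - 2)*(z - 1)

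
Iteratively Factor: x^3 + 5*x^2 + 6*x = (x + 2)*(x^2 + 3*x) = x*(x + 2)*(x + 3)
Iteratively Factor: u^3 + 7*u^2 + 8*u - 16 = (u - 1)*(u^2 + 8*u + 16) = (u - 1)*(u + 4)*(u + 4)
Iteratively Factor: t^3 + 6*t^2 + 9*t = (t + 3)*(t^2 + 3*t) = t*(t + 3)*(t + 3)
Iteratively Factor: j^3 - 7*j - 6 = (j - 3)*(j^2 + 3*j + 2) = (j - 3)*(j + 2)*(j + 1)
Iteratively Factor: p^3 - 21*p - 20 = (p + 1)*(p^2 - p - 20) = (p + 1)*(p + 4)*(p - 5)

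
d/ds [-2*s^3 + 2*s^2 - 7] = 2*s*(2 - 3*s)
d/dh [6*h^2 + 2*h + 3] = 12*h + 2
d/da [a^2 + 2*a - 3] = 2*a + 2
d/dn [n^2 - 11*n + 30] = 2*n - 11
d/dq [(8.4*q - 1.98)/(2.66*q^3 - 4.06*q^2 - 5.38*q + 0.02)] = (-44.688*q^3 + 49.9044*q^2 - 16.0776*q - 10.4844)/(7.0756*q^6 - 21.5992*q^5 - 12.138*q^4 + 43.792*q^3 + 28.782*q^2 - 0.2152*q + 0.0004)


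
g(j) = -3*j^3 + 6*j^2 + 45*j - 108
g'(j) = -9*j^2 + 12*j + 45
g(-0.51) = -128.99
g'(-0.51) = 36.54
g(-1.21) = -148.35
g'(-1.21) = 17.30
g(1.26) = -47.78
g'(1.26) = 45.83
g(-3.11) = -99.68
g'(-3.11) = -79.37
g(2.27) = -10.02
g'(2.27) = 25.86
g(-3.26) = -87.00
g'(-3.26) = -89.77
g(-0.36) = -123.28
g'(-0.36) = 39.51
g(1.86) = -22.85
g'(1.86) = 36.18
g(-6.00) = 486.00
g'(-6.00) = -351.00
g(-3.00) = -108.00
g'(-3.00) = -72.00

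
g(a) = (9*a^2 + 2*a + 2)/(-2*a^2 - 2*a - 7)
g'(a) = (4*a + 2)*(9*a^2 + 2*a + 2)/(-2*a^2 - 2*a - 7)^2 + (18*a + 2)/(-2*a^2 - 2*a - 7)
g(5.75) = -3.68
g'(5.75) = -0.16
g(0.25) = -0.40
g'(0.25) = -0.69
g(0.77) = -0.91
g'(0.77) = -1.15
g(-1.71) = -2.64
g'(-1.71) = 1.70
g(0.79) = -0.94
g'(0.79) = -1.16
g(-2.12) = -3.25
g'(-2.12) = 1.28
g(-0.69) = -0.75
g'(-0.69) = 1.50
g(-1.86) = -2.88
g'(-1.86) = 1.55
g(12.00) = -4.14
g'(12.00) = -0.03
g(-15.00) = -4.68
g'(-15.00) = -0.00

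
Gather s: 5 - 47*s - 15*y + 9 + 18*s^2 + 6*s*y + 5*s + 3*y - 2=18*s^2 + s*(6*y - 42) - 12*y + 12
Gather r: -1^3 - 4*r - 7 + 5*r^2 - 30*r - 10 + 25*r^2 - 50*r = 30*r^2 - 84*r - 18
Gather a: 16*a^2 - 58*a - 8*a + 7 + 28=16*a^2 - 66*a + 35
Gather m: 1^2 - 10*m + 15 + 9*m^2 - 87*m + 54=9*m^2 - 97*m + 70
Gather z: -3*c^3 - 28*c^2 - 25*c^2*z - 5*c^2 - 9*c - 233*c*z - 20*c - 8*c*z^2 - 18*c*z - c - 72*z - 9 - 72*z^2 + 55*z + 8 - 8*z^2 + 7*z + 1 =-3*c^3 - 33*c^2 - 30*c + z^2*(-8*c - 80) + z*(-25*c^2 - 251*c - 10)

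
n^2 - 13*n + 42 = (n - 7)*(n - 6)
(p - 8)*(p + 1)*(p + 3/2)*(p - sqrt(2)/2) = p^4 - 11*p^3/2 - sqrt(2)*p^3/2 - 37*p^2/2 + 11*sqrt(2)*p^2/4 - 12*p + 37*sqrt(2)*p/4 + 6*sqrt(2)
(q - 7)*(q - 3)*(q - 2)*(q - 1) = q^4 - 13*q^3 + 53*q^2 - 83*q + 42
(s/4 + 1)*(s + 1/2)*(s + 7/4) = s^3/4 + 25*s^2/16 + 79*s/32 + 7/8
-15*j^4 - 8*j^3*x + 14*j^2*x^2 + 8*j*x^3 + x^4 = (-j + x)*(j + x)*(3*j + x)*(5*j + x)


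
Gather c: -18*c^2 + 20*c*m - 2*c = -18*c^2 + c*(20*m - 2)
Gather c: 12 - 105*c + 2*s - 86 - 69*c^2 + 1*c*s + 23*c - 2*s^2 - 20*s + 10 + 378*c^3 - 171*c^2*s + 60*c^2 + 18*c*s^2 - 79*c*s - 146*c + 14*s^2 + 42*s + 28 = 378*c^3 + c^2*(-171*s - 9) + c*(18*s^2 - 78*s - 228) + 12*s^2 + 24*s - 36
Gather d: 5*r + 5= 5*r + 5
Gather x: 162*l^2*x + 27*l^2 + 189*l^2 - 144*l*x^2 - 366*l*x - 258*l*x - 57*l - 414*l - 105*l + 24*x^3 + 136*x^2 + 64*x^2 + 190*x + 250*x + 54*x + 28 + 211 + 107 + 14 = 216*l^2 - 576*l + 24*x^3 + x^2*(200 - 144*l) + x*(162*l^2 - 624*l + 494) + 360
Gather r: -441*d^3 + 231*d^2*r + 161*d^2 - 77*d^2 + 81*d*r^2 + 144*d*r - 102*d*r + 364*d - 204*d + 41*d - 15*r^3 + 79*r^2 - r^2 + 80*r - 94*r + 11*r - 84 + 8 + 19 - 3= -441*d^3 + 84*d^2 + 201*d - 15*r^3 + r^2*(81*d + 78) + r*(231*d^2 + 42*d - 3) - 60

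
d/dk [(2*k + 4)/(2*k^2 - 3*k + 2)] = 4*(-k^2 - 4*k + 4)/(4*k^4 - 12*k^3 + 17*k^2 - 12*k + 4)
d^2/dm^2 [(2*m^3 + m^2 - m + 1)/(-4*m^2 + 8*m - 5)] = 2*(-104*m^3 + 252*m^2 - 114*m - 29)/(64*m^6 - 384*m^5 + 1008*m^4 - 1472*m^3 + 1260*m^2 - 600*m + 125)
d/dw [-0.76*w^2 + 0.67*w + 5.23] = 0.67 - 1.52*w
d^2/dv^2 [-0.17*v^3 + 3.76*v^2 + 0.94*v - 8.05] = 7.52 - 1.02*v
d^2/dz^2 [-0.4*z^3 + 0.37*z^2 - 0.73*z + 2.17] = 0.74 - 2.4*z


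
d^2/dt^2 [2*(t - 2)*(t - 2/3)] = 4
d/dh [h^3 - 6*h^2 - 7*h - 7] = 3*h^2 - 12*h - 7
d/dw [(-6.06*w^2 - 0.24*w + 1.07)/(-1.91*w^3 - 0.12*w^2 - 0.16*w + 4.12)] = (-11.5746*w^4 - 0.9168*w^3 + 7.0719*w^2 - 49.6776*w - 0.8176)/(3.6481*w^6 + 0.4584*w^5 + 0.6256*w^4 - 15.7*w^3 - 0.9632*w^2 - 1.3184*w + 16.9744)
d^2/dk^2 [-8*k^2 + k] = -16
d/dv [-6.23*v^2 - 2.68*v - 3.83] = -12.46*v - 2.68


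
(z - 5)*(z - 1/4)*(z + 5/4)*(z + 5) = z^4 + z^3 - 405*z^2/16 - 25*z + 125/16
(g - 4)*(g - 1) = g^2 - 5*g + 4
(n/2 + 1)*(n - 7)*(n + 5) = n^3/2 - 39*n/2 - 35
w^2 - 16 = (w - 4)*(w + 4)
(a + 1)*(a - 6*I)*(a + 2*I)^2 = a^4 + a^3 - 2*I*a^3 + 20*a^2 - 2*I*a^2 + 20*a + 24*I*a + 24*I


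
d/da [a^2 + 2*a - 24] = 2*a + 2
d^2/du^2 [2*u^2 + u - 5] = 4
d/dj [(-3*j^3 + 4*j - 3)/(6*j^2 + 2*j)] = 3*(-3*j^4 - 2*j^3 - 4*j^2 + 6*j + 1)/(2*j^2*(9*j^2 + 6*j + 1))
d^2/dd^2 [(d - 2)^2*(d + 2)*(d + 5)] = 12*d^2 + 18*d - 28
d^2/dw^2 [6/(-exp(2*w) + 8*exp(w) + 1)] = 24*(2*(exp(w) - 4)^2*exp(w) + (exp(w) - 2)*(-exp(2*w) + 8*exp(w) + 1))*exp(w)/(-exp(2*w) + 8*exp(w) + 1)^3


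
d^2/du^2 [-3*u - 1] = 0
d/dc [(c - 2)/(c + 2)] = 4/(c + 2)^2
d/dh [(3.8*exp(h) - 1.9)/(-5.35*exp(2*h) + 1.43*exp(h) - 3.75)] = (20.33*exp(2*h) - 20.33*exp(h) - 11.533)*exp(h)/(28.6225*exp(4*h) - 15.301*exp(3*h) + 42.1699*exp(2*h) - 10.725*exp(h) + 14.0625)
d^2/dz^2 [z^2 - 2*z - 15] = 2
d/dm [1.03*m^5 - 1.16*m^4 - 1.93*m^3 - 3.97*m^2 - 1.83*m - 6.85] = 5.15*m^4 - 4.64*m^3 - 5.79*m^2 - 7.94*m - 1.83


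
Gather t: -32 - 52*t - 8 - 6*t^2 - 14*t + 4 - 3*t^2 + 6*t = -9*t^2 - 60*t - 36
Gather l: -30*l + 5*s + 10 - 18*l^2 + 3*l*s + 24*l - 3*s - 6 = -18*l^2 + l*(3*s - 6) + 2*s + 4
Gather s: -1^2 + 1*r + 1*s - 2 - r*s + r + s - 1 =2*r + s*(2 - r) - 4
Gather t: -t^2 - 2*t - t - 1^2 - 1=-t^2 - 3*t - 2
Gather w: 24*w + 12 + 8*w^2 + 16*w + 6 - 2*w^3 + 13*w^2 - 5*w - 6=-2*w^3 + 21*w^2 + 35*w + 12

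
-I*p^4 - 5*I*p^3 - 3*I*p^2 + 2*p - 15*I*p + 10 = (p + 5)*(p - 2*I)*(p + I)*(-I*p + 1)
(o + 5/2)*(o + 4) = o^2 + 13*o/2 + 10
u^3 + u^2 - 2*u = u*(u - 1)*(u + 2)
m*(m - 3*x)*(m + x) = m^3 - 2*m^2*x - 3*m*x^2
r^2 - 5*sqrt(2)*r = r*(r - 5*sqrt(2))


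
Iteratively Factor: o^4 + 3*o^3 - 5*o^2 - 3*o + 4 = (o + 4)*(o^3 - o^2 - o + 1) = (o - 1)*(o + 4)*(o^2 - 1) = (o - 1)^2*(o + 4)*(o + 1)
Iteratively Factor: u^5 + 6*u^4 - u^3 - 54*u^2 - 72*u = (u + 3)*(u^4 + 3*u^3 - 10*u^2 - 24*u) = (u + 2)*(u + 3)*(u^3 + u^2 - 12*u) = (u - 3)*(u + 2)*(u + 3)*(u^2 + 4*u) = (u - 3)*(u + 2)*(u + 3)*(u + 4)*(u)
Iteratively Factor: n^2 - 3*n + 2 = (n - 2)*(n - 1)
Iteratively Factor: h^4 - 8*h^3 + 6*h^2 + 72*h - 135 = (h - 3)*(h^3 - 5*h^2 - 9*h + 45) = (h - 3)^2*(h^2 - 2*h - 15) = (h - 5)*(h - 3)^2*(h + 3)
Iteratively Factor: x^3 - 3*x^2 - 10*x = (x - 5)*(x^2 + 2*x) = (x - 5)*(x + 2)*(x)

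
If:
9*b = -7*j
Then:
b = -7*j/9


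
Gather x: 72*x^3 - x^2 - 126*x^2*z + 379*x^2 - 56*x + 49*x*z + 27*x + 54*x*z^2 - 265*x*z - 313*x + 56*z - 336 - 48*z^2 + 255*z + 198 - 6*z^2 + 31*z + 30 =72*x^3 + x^2*(378 - 126*z) + x*(54*z^2 - 216*z - 342) - 54*z^2 + 342*z - 108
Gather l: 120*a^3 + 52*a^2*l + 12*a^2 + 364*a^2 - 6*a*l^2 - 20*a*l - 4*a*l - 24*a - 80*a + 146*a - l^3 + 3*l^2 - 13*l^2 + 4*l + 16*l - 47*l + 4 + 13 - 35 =120*a^3 + 376*a^2 + 42*a - l^3 + l^2*(-6*a - 10) + l*(52*a^2 - 24*a - 27) - 18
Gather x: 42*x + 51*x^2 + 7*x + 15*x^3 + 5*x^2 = 15*x^3 + 56*x^2 + 49*x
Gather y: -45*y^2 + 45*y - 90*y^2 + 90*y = -135*y^2 + 135*y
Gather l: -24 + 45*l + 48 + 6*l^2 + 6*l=6*l^2 + 51*l + 24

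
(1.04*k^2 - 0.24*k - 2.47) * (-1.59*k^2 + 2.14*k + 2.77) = -1.6536*k^4 + 2.6072*k^3 + 6.2945*k^2 - 5.9506*k - 6.8419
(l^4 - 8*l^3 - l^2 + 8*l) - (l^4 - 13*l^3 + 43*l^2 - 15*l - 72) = 5*l^3 - 44*l^2 + 23*l + 72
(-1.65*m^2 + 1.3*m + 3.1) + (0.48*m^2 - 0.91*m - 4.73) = -1.17*m^2 + 0.39*m - 1.63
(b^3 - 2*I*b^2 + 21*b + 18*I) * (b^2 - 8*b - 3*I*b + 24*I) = b^5 - 8*b^4 - 5*I*b^4 + 15*b^3 + 40*I*b^3 - 120*b^2 - 45*I*b^2 + 54*b + 360*I*b - 432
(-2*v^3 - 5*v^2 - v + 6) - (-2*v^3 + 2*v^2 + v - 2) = -7*v^2 - 2*v + 8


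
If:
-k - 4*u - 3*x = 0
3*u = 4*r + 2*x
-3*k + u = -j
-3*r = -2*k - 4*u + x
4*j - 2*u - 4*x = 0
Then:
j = 0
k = 0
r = 0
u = 0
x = 0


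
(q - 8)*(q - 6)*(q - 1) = q^3 - 15*q^2 + 62*q - 48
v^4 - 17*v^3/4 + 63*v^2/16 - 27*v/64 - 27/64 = (v - 3)*(v - 3/4)^2*(v + 1/4)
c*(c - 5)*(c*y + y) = c^3*y - 4*c^2*y - 5*c*y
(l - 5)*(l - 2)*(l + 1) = l^3 - 6*l^2 + 3*l + 10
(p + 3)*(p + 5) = p^2 + 8*p + 15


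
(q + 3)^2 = q^2 + 6*q + 9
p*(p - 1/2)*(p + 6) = p^3 + 11*p^2/2 - 3*p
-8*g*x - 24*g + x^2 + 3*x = (-8*g + x)*(x + 3)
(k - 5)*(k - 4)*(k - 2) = k^3 - 11*k^2 + 38*k - 40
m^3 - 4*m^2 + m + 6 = (m - 3)*(m - 2)*(m + 1)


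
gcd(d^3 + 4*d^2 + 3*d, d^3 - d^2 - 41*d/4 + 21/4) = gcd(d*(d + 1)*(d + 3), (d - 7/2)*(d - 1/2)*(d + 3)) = d + 3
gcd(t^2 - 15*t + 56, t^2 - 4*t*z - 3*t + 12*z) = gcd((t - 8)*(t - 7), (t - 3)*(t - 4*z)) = 1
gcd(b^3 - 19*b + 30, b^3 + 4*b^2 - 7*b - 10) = b^2 + 3*b - 10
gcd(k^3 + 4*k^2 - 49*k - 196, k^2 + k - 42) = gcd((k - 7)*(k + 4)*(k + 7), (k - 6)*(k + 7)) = k + 7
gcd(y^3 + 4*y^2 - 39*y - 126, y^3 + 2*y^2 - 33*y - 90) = y^2 - 3*y - 18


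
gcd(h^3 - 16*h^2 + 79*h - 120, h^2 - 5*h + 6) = h - 3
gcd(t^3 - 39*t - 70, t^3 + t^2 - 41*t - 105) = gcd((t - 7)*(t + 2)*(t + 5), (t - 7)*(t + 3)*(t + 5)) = t^2 - 2*t - 35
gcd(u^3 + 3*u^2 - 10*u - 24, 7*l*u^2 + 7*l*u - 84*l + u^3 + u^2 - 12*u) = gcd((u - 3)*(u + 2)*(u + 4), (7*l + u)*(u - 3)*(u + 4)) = u^2 + u - 12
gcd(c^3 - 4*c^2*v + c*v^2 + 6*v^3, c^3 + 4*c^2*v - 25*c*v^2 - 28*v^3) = c + v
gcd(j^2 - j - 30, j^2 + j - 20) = j + 5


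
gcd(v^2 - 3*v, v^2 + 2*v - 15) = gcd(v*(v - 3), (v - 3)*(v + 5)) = v - 3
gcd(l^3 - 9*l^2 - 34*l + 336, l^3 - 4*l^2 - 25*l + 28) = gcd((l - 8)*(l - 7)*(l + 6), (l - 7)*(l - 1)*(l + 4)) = l - 7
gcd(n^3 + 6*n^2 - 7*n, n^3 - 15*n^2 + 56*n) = n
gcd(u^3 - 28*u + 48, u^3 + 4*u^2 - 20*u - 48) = u^2 + 2*u - 24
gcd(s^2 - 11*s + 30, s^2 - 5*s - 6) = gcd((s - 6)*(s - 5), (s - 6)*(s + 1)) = s - 6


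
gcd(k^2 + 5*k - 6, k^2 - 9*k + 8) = k - 1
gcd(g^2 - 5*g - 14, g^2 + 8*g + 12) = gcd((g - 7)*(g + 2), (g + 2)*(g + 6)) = g + 2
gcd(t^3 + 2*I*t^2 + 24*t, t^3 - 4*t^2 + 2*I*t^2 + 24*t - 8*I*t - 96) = t^2 + 2*I*t + 24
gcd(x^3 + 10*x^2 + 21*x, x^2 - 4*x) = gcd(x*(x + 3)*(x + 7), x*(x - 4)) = x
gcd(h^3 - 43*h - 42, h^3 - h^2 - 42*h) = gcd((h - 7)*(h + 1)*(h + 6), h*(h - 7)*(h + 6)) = h^2 - h - 42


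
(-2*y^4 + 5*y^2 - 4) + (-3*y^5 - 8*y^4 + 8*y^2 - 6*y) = -3*y^5 - 10*y^4 + 13*y^2 - 6*y - 4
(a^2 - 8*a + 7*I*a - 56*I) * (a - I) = a^3 - 8*a^2 + 6*I*a^2 + 7*a - 48*I*a - 56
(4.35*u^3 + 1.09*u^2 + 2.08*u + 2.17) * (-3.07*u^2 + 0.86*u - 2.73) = -13.3545*u^5 + 0.394699999999999*u^4 - 17.3237*u^3 - 7.8488*u^2 - 3.8122*u - 5.9241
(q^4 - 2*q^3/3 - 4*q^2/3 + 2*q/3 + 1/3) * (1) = q^4 - 2*q^3/3 - 4*q^2/3 + 2*q/3 + 1/3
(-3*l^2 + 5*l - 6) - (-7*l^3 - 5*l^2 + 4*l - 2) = 7*l^3 + 2*l^2 + l - 4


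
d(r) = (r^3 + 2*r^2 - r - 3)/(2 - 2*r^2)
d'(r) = 4*r*(r^3 + 2*r^2 - r - 3)/(2 - 2*r^2)^2 + (3*r^2 + 4*r - 1)/(2 - 2*r^2)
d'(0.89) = -21.09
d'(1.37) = -2.28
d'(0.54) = -1.58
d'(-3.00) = -0.45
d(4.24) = -3.09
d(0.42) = -1.82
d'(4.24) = -0.51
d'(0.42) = -1.12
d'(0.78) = -5.59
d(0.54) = -1.98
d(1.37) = -1.11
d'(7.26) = -0.50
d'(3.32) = -0.53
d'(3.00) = -0.55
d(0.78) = -2.67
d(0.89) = -3.85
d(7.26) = -4.62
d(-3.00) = 0.56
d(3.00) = -2.44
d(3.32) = -2.61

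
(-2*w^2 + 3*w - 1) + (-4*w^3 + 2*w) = -4*w^3 - 2*w^2 + 5*w - 1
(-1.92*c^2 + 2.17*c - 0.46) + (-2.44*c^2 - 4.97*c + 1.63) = -4.36*c^2 - 2.8*c + 1.17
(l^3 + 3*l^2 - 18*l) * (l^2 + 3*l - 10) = l^5 + 6*l^4 - 19*l^3 - 84*l^2 + 180*l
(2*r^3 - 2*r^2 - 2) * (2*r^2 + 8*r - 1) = 4*r^5 + 12*r^4 - 18*r^3 - 2*r^2 - 16*r + 2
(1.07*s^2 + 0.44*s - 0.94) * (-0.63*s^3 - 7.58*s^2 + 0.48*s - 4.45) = -0.6741*s^5 - 8.3878*s^4 - 2.2294*s^3 + 2.5749*s^2 - 2.4092*s + 4.183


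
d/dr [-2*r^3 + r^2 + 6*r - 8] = -6*r^2 + 2*r + 6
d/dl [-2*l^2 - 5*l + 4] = -4*l - 5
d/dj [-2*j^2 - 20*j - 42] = -4*j - 20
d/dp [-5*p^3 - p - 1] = -15*p^2 - 1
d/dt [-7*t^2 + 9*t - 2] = 9 - 14*t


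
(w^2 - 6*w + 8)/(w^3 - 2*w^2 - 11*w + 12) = (w - 2)/(w^2 + 2*w - 3)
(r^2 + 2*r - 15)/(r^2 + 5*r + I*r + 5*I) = (r - 3)/(r + I)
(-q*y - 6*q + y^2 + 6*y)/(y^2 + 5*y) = (-q*y - 6*q + y^2 + 6*y)/(y*(y + 5))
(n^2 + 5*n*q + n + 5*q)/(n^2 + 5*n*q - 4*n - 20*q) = (n + 1)/(n - 4)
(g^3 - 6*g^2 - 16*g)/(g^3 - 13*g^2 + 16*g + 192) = g*(g + 2)/(g^2 - 5*g - 24)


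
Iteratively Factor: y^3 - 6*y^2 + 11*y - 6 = (y - 1)*(y^2 - 5*y + 6) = (y - 2)*(y - 1)*(y - 3)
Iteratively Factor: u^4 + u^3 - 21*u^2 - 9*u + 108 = (u - 3)*(u^3 + 4*u^2 - 9*u - 36) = (u - 3)*(u + 4)*(u^2 - 9) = (u - 3)*(u + 3)*(u + 4)*(u - 3)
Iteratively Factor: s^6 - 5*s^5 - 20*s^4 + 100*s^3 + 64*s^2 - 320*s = (s - 2)*(s^5 - 3*s^4 - 26*s^3 + 48*s^2 + 160*s) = (s - 5)*(s - 2)*(s^4 + 2*s^3 - 16*s^2 - 32*s) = (s - 5)*(s - 2)*(s + 2)*(s^3 - 16*s) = (s - 5)*(s - 4)*(s - 2)*(s + 2)*(s^2 + 4*s) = s*(s - 5)*(s - 4)*(s - 2)*(s + 2)*(s + 4)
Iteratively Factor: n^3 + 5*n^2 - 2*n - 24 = (n - 2)*(n^2 + 7*n + 12) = (n - 2)*(n + 4)*(n + 3)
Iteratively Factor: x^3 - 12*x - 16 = (x + 2)*(x^2 - 2*x - 8) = (x + 2)^2*(x - 4)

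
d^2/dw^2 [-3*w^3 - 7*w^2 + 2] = -18*w - 14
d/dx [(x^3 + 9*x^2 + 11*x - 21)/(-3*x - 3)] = 2*(-x^3 - 6*x^2 - 9*x - 16)/(3*(x^2 + 2*x + 1))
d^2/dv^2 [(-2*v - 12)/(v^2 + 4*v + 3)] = 4*(-4*(v + 2)^2*(v + 6) + (3*v + 10)*(v^2 + 4*v + 3))/(v^2 + 4*v + 3)^3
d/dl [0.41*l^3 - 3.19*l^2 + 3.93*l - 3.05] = 1.23*l^2 - 6.38*l + 3.93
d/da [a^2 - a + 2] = 2*a - 1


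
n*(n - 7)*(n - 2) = n^3 - 9*n^2 + 14*n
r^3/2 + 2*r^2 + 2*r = r*(r/2 + 1)*(r + 2)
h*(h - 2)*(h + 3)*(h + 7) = h^4 + 8*h^3 + h^2 - 42*h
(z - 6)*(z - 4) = z^2 - 10*z + 24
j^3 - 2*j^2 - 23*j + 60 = (j - 4)*(j - 3)*(j + 5)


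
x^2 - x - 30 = (x - 6)*(x + 5)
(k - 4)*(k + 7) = k^2 + 3*k - 28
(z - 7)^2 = z^2 - 14*z + 49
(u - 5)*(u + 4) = u^2 - u - 20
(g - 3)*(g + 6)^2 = g^3 + 9*g^2 - 108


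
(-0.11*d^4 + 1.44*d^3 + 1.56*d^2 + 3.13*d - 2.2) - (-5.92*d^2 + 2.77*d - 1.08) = -0.11*d^4 + 1.44*d^3 + 7.48*d^2 + 0.36*d - 1.12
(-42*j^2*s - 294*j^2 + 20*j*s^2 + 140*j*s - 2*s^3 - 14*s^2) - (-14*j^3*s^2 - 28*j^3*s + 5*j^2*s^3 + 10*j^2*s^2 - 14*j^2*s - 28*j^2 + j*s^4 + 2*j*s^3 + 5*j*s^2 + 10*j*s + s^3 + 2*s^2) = 14*j^3*s^2 + 28*j^3*s - 5*j^2*s^3 - 10*j^2*s^2 - 28*j^2*s - 266*j^2 - j*s^4 - 2*j*s^3 + 15*j*s^2 + 130*j*s - 3*s^3 - 16*s^2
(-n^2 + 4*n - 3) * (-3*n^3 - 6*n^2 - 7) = 3*n^5 - 6*n^4 - 15*n^3 + 25*n^2 - 28*n + 21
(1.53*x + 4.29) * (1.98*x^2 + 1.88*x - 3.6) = 3.0294*x^3 + 11.3706*x^2 + 2.5572*x - 15.444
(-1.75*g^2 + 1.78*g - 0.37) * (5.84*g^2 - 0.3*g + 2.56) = -10.22*g^4 + 10.9202*g^3 - 7.1748*g^2 + 4.6678*g - 0.9472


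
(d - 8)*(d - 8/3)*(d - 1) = d^3 - 35*d^2/3 + 32*d - 64/3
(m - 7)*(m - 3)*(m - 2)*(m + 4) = m^4 - 8*m^3 - 7*m^2 + 122*m - 168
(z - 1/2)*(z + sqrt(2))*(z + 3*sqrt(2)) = z^3 - z^2/2 + 4*sqrt(2)*z^2 - 2*sqrt(2)*z + 6*z - 3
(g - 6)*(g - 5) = g^2 - 11*g + 30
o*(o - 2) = o^2 - 2*o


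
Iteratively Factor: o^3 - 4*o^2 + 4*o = (o)*(o^2 - 4*o + 4) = o*(o - 2)*(o - 2)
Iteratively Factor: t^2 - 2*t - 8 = (t - 4)*(t + 2)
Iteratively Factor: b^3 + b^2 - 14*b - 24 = (b + 3)*(b^2 - 2*b - 8) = (b - 4)*(b + 3)*(b + 2)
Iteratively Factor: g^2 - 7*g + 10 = (g - 2)*(g - 5)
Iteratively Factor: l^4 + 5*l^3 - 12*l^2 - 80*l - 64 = (l + 4)*(l^3 + l^2 - 16*l - 16) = (l + 1)*(l + 4)*(l^2 - 16) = (l + 1)*(l + 4)^2*(l - 4)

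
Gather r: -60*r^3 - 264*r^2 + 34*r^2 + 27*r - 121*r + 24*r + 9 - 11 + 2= -60*r^3 - 230*r^2 - 70*r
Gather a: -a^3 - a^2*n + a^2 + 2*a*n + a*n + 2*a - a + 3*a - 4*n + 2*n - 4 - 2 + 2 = -a^3 + a^2*(1 - n) + a*(3*n + 4) - 2*n - 4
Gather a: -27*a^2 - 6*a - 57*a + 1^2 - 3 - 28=-27*a^2 - 63*a - 30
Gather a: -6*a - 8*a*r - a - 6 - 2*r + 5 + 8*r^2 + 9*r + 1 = a*(-8*r - 7) + 8*r^2 + 7*r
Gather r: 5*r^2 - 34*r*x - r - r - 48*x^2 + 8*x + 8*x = 5*r^2 + r*(-34*x - 2) - 48*x^2 + 16*x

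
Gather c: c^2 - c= c^2 - c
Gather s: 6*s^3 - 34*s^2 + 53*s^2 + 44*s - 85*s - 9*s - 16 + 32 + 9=6*s^3 + 19*s^2 - 50*s + 25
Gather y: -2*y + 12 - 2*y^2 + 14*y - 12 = -2*y^2 + 12*y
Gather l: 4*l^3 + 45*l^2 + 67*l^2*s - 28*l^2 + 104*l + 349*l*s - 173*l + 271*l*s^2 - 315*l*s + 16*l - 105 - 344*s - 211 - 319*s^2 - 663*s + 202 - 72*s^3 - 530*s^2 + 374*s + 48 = 4*l^3 + l^2*(67*s + 17) + l*(271*s^2 + 34*s - 53) - 72*s^3 - 849*s^2 - 633*s - 66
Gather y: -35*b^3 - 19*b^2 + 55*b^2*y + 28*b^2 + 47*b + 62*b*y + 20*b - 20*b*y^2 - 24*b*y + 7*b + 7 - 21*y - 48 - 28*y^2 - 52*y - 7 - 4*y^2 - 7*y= -35*b^3 + 9*b^2 + 74*b + y^2*(-20*b - 32) + y*(55*b^2 + 38*b - 80) - 48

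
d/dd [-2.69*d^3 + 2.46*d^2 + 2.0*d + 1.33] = -8.07*d^2 + 4.92*d + 2.0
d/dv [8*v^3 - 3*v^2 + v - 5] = 24*v^2 - 6*v + 1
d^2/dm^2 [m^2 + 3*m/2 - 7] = 2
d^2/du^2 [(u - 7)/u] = -14/u^3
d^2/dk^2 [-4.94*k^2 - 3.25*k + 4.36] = -9.88000000000000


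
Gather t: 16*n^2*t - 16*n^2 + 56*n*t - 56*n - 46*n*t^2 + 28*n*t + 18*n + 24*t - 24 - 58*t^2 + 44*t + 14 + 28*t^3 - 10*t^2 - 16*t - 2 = -16*n^2 - 38*n + 28*t^3 + t^2*(-46*n - 68) + t*(16*n^2 + 84*n + 52) - 12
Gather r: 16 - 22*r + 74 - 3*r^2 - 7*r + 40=-3*r^2 - 29*r + 130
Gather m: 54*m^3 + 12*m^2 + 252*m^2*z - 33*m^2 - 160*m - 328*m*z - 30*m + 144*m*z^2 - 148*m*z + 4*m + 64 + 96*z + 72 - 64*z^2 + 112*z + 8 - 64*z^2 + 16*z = 54*m^3 + m^2*(252*z - 21) + m*(144*z^2 - 476*z - 186) - 128*z^2 + 224*z + 144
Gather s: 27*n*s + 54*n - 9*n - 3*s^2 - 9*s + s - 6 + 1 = 45*n - 3*s^2 + s*(27*n - 8) - 5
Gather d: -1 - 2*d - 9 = -2*d - 10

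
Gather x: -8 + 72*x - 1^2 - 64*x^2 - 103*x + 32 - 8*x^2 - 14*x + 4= -72*x^2 - 45*x + 27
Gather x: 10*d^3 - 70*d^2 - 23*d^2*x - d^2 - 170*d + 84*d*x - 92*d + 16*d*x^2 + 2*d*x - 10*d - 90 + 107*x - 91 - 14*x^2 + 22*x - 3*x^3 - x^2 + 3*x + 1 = 10*d^3 - 71*d^2 - 272*d - 3*x^3 + x^2*(16*d - 15) + x*(-23*d^2 + 86*d + 132) - 180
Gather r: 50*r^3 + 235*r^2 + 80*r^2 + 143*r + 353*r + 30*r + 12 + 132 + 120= 50*r^3 + 315*r^2 + 526*r + 264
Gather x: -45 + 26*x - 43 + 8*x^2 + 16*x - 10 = 8*x^2 + 42*x - 98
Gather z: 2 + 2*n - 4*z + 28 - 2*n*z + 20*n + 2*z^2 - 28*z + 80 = 22*n + 2*z^2 + z*(-2*n - 32) + 110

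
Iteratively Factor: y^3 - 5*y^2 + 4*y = (y - 1)*(y^2 - 4*y) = (y - 4)*(y - 1)*(y)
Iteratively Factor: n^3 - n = (n + 1)*(n^2 - n) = n*(n + 1)*(n - 1)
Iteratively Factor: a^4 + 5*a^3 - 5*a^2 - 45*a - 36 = (a - 3)*(a^3 + 8*a^2 + 19*a + 12) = (a - 3)*(a + 3)*(a^2 + 5*a + 4) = (a - 3)*(a + 3)*(a + 4)*(a + 1)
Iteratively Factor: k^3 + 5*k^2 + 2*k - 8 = (k + 4)*(k^2 + k - 2) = (k - 1)*(k + 4)*(k + 2)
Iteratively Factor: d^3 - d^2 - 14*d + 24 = (d - 2)*(d^2 + d - 12) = (d - 2)*(d + 4)*(d - 3)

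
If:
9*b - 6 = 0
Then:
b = 2/3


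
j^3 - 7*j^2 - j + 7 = (j - 7)*(j - 1)*(j + 1)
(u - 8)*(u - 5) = u^2 - 13*u + 40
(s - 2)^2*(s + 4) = s^3 - 12*s + 16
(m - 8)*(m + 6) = m^2 - 2*m - 48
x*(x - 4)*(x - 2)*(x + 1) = x^4 - 5*x^3 + 2*x^2 + 8*x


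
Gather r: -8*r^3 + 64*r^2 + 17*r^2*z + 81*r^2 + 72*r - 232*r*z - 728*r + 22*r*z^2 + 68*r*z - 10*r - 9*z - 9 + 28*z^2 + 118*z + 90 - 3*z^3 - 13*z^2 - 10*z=-8*r^3 + r^2*(17*z + 145) + r*(22*z^2 - 164*z - 666) - 3*z^3 + 15*z^2 + 99*z + 81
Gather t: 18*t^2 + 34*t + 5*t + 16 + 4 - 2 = 18*t^2 + 39*t + 18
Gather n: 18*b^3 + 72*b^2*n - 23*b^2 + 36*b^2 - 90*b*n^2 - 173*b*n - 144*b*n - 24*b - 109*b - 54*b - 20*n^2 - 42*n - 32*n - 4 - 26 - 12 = 18*b^3 + 13*b^2 - 187*b + n^2*(-90*b - 20) + n*(72*b^2 - 317*b - 74) - 42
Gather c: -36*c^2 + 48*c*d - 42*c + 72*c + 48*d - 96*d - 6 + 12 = -36*c^2 + c*(48*d + 30) - 48*d + 6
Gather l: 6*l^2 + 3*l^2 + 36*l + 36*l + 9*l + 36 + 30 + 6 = 9*l^2 + 81*l + 72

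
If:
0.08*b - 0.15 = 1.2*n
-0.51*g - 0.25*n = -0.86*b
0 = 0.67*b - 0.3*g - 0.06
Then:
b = 0.45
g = 0.81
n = -0.09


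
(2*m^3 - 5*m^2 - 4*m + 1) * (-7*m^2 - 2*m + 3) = -14*m^5 + 31*m^4 + 44*m^3 - 14*m^2 - 14*m + 3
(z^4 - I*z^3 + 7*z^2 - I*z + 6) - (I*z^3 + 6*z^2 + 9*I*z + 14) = z^4 - 2*I*z^3 + z^2 - 10*I*z - 8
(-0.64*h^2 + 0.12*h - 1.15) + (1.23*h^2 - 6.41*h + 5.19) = 0.59*h^2 - 6.29*h + 4.04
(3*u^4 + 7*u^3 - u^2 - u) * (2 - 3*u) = -9*u^5 - 15*u^4 + 17*u^3 + u^2 - 2*u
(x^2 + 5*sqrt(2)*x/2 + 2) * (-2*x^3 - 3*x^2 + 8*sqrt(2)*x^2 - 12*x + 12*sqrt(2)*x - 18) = -2*x^5 - 3*x^4 + 3*sqrt(2)*x^4 + 9*sqrt(2)*x^3/2 + 24*x^3 - 14*sqrt(2)*x^2 + 36*x^2 - 21*sqrt(2)*x - 24*x - 36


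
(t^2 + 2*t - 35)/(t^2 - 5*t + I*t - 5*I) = (t + 7)/(t + I)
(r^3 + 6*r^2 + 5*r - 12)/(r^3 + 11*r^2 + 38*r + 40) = (r^2 + 2*r - 3)/(r^2 + 7*r + 10)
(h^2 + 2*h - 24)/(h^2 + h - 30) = (h - 4)/(h - 5)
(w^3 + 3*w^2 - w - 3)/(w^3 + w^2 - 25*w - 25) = (w^2 + 2*w - 3)/(w^2 - 25)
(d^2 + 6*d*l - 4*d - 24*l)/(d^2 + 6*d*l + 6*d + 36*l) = (d - 4)/(d + 6)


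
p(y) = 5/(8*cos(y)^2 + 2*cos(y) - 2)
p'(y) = 5*(16*sin(y)*cos(y) + 2*sin(y))/(8*cos(y)^2 + 2*cos(y) - 2)^2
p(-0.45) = 0.80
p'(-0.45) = -0.90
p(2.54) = 2.80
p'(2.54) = -9.90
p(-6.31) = 0.63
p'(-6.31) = -0.04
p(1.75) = -2.38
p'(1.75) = -0.95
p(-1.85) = -2.57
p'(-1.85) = 3.07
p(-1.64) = -2.38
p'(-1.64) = -1.01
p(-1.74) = -2.37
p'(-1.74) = 0.77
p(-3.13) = 1.25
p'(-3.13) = 0.05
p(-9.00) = 1.77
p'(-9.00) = 3.26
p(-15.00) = 4.56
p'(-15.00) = 27.41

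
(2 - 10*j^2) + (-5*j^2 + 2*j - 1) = -15*j^2 + 2*j + 1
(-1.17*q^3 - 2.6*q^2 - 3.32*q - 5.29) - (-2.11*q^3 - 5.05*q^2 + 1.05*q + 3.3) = 0.94*q^3 + 2.45*q^2 - 4.37*q - 8.59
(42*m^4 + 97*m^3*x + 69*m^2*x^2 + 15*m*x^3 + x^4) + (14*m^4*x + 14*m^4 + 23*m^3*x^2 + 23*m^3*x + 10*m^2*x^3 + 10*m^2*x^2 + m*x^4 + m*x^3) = 14*m^4*x + 56*m^4 + 23*m^3*x^2 + 120*m^3*x + 10*m^2*x^3 + 79*m^2*x^2 + m*x^4 + 16*m*x^3 + x^4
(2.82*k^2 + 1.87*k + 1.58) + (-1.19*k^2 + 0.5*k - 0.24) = 1.63*k^2 + 2.37*k + 1.34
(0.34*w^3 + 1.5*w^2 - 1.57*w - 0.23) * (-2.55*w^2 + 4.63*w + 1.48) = -0.867*w^5 - 2.2508*w^4 + 11.4517*w^3 - 4.4626*w^2 - 3.3885*w - 0.3404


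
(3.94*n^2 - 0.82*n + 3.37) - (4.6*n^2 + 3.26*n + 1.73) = -0.66*n^2 - 4.08*n + 1.64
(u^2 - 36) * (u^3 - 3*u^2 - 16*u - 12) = u^5 - 3*u^4 - 52*u^3 + 96*u^2 + 576*u + 432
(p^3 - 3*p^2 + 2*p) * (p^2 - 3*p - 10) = p^5 - 6*p^4 + p^3 + 24*p^2 - 20*p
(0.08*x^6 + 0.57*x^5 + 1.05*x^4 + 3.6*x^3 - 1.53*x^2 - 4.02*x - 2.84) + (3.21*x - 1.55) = 0.08*x^6 + 0.57*x^5 + 1.05*x^4 + 3.6*x^3 - 1.53*x^2 - 0.81*x - 4.39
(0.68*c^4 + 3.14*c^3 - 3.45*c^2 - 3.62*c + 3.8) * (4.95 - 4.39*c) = -2.9852*c^5 - 10.4186*c^4 + 30.6885*c^3 - 1.1857*c^2 - 34.601*c + 18.81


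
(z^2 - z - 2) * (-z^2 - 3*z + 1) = -z^4 - 2*z^3 + 6*z^2 + 5*z - 2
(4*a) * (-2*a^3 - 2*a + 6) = -8*a^4 - 8*a^2 + 24*a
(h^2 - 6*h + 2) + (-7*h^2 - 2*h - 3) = -6*h^2 - 8*h - 1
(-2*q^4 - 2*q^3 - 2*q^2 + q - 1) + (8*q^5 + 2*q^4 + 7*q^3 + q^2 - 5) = 8*q^5 + 5*q^3 - q^2 + q - 6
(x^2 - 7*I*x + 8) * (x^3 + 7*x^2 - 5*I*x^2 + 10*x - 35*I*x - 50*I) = x^5 + 7*x^4 - 12*I*x^4 - 17*x^3 - 84*I*x^3 - 189*x^2 - 160*I*x^2 - 270*x - 280*I*x - 400*I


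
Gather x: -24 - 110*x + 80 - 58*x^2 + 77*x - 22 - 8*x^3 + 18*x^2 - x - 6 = -8*x^3 - 40*x^2 - 34*x + 28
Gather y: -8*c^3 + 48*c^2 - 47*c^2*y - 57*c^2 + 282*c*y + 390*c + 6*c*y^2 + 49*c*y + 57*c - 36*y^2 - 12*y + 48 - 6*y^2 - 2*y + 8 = -8*c^3 - 9*c^2 + 447*c + y^2*(6*c - 42) + y*(-47*c^2 + 331*c - 14) + 56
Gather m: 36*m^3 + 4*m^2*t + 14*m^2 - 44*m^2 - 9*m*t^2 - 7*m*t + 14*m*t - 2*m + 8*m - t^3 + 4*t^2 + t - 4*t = 36*m^3 + m^2*(4*t - 30) + m*(-9*t^2 + 7*t + 6) - t^3 + 4*t^2 - 3*t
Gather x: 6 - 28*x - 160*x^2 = -160*x^2 - 28*x + 6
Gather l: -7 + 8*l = 8*l - 7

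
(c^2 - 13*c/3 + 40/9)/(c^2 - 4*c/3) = (9*c^2 - 39*c + 40)/(3*c*(3*c - 4))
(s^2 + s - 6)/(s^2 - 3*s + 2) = (s + 3)/(s - 1)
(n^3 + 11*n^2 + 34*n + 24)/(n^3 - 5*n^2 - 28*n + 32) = (n^2 + 7*n + 6)/(n^2 - 9*n + 8)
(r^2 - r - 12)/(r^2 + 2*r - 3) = (r - 4)/(r - 1)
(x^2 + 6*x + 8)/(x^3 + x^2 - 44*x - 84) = (x + 4)/(x^2 - x - 42)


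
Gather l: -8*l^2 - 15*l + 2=-8*l^2 - 15*l + 2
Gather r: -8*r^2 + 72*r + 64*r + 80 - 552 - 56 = -8*r^2 + 136*r - 528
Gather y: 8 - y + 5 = 13 - y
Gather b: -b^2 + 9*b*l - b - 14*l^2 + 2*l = -b^2 + b*(9*l - 1) - 14*l^2 + 2*l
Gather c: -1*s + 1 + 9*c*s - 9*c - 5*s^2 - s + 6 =c*(9*s - 9) - 5*s^2 - 2*s + 7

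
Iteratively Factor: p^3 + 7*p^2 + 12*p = (p)*(p^2 + 7*p + 12) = p*(p + 3)*(p + 4)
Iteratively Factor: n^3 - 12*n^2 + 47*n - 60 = (n - 5)*(n^2 - 7*n + 12) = (n - 5)*(n - 4)*(n - 3)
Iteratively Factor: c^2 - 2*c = (c)*(c - 2)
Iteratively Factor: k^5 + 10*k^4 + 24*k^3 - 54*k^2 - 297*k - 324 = (k + 3)*(k^4 + 7*k^3 + 3*k^2 - 63*k - 108) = (k + 3)*(k + 4)*(k^3 + 3*k^2 - 9*k - 27) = (k + 3)^2*(k + 4)*(k^2 - 9) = (k + 3)^3*(k + 4)*(k - 3)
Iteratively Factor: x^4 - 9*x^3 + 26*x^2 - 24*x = (x)*(x^3 - 9*x^2 + 26*x - 24) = x*(x - 2)*(x^2 - 7*x + 12) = x*(x - 4)*(x - 2)*(x - 3)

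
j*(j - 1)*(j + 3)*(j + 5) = j^4 + 7*j^3 + 7*j^2 - 15*j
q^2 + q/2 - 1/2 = (q - 1/2)*(q + 1)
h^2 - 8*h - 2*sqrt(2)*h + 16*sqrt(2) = (h - 8)*(h - 2*sqrt(2))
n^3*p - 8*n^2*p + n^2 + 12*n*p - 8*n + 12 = (n - 6)*(n - 2)*(n*p + 1)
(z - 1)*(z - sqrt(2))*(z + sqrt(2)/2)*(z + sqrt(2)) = z^4 - z^3 + sqrt(2)*z^3/2 - 2*z^2 - sqrt(2)*z^2/2 - sqrt(2)*z + 2*z + sqrt(2)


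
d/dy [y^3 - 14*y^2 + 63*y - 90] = 3*y^2 - 28*y + 63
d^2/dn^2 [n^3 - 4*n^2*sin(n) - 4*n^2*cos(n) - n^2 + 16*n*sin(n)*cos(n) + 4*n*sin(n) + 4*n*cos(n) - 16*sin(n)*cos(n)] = 4*sqrt(2)*n^2*sin(n + pi/4) + 12*n*sin(n) - 32*n*sin(2*n) - 20*n*cos(n) + 6*n - 16*sin(n) + 32*sqrt(2)*sin(2*n + pi/4) - 2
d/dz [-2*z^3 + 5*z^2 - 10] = 2*z*(5 - 3*z)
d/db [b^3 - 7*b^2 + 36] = b*(3*b - 14)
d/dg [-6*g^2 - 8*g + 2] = -12*g - 8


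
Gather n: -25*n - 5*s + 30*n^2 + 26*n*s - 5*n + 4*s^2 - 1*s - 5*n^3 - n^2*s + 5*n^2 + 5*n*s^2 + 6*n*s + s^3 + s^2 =-5*n^3 + n^2*(35 - s) + n*(5*s^2 + 32*s - 30) + s^3 + 5*s^2 - 6*s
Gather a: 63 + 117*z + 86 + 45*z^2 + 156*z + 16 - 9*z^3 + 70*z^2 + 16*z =-9*z^3 + 115*z^2 + 289*z + 165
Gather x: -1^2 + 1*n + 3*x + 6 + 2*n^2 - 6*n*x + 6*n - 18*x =2*n^2 + 7*n + x*(-6*n - 15) + 5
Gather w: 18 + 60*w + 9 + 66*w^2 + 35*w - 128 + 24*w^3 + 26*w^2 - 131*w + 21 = 24*w^3 + 92*w^2 - 36*w - 80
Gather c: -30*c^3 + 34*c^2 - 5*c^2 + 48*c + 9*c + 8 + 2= -30*c^3 + 29*c^2 + 57*c + 10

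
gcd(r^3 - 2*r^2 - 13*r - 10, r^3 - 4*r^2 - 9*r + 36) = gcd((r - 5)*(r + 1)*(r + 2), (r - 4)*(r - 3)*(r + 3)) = 1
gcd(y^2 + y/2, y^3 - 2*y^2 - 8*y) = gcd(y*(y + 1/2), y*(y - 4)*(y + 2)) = y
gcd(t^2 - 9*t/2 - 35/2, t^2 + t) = 1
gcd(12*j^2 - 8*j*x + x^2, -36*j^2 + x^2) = -6*j + x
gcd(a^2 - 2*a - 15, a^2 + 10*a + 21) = a + 3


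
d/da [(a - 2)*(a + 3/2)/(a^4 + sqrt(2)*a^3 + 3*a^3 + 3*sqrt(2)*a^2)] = (-2*a^4 - 3*a^3/2 - sqrt(2)*a^3 + sqrt(2)*a^2 + 15*a^2 + 21*sqrt(2)*a/2 + 27*a + 18*sqrt(2))/(a^3*(a^4 + 2*sqrt(2)*a^3 + 6*a^3 + 11*a^2 + 12*sqrt(2)*a^2 + 12*a + 18*sqrt(2)*a + 18))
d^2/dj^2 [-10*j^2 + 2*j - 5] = -20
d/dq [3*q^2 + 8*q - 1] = 6*q + 8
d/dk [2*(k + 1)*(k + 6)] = 4*k + 14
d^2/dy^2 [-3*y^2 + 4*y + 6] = -6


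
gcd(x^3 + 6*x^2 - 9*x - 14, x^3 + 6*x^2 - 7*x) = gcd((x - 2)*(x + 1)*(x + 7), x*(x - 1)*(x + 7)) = x + 7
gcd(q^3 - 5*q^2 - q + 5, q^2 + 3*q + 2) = q + 1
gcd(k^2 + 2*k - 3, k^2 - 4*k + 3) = k - 1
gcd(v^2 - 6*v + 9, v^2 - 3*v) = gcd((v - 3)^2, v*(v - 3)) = v - 3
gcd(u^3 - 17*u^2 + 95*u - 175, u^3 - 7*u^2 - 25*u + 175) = u^2 - 12*u + 35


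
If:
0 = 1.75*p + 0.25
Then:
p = -0.14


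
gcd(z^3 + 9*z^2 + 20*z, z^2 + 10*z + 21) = 1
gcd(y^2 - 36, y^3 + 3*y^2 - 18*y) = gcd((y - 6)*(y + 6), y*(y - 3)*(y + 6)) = y + 6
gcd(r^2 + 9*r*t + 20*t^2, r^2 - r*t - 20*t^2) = r + 4*t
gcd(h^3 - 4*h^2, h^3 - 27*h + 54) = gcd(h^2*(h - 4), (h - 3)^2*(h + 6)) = 1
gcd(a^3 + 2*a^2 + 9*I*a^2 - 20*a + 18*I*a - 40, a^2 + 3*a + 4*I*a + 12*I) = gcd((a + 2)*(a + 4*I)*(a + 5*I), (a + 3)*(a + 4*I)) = a + 4*I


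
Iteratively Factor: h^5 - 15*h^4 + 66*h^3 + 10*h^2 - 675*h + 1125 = (h - 3)*(h^4 - 12*h^3 + 30*h^2 + 100*h - 375) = (h - 5)*(h - 3)*(h^3 - 7*h^2 - 5*h + 75) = (h - 5)^2*(h - 3)*(h^2 - 2*h - 15) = (h - 5)^3*(h - 3)*(h + 3)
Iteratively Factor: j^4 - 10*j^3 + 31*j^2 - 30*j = (j)*(j^3 - 10*j^2 + 31*j - 30) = j*(j - 2)*(j^2 - 8*j + 15) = j*(j - 3)*(j - 2)*(j - 5)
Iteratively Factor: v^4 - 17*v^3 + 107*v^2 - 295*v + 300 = (v - 4)*(v^3 - 13*v^2 + 55*v - 75) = (v - 4)*(v - 3)*(v^2 - 10*v + 25) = (v - 5)*(v - 4)*(v - 3)*(v - 5)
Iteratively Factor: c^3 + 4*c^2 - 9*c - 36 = (c + 4)*(c^2 - 9) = (c - 3)*(c + 4)*(c + 3)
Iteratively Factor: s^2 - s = (s - 1)*(s)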